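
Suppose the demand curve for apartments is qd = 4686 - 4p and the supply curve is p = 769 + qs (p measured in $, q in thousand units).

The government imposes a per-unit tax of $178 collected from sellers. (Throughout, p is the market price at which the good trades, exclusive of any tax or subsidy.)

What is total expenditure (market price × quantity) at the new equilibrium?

Before the shock: 4686 - 4p = p - 769 ⇒ 5455 = 5p ⇒ p = 1091, q = 322.
Since sellers keep the price net of the tax, the effective supply curve becomes qs = p - 947.
Setting them equal: 4686 - 4p = p - 947 → 5633 = 5p, so p = 1126.6 and q = 179.6.
New expenditure = 1126.6 × 179.6 = 202337.36.

202337.36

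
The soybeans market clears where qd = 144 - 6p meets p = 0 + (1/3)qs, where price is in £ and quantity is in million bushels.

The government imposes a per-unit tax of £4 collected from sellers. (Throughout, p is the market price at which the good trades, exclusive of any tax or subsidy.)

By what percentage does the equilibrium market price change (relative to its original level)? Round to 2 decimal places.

Initially, 144 - 6p = 3p, so 144 = 9p and p = 16, q = 48.
Since sellers keep the price net of the tax, the effective supply curve becomes qs = 3p - 12.
New equilibrium: 144 - 6p = 3p - 12 ⇒ 156 = 9p ⇒ p = 52/3 ≈ 17.3333, q = 40.
%Δp = (17.3333 − 16) / 16 × 100 = +8.33%.

+8.33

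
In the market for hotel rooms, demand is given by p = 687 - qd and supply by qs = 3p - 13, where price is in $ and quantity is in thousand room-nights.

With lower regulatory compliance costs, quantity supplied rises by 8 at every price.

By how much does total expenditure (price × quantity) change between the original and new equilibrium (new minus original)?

-678

Original equilibrium: 687 - p = 3p - 13 gives 700 = 4p, so p = 175 and q = 512.
The new curves are qd = 687 - p (demand) and qs = 3p - 5 (supply).
Clearing the new market: 687 - p = 3p - 5, so p = 173 and q = 514.
Expenditure moves from 175×512 = 89600 to 173×514 = 88922; change = -678.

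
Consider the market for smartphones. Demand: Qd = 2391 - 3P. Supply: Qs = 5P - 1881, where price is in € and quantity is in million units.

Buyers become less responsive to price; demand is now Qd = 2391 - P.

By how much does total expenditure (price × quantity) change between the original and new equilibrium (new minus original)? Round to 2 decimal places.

+774122.00

Original equilibrium: 2391 - 3P = 5P - 1881 gives 4272 = 8P, so P = 534 and Q = 789.
With the change applied: demand Qd = 2391 - P, supply Qs = 5P - 1881.
Clearing the new market: 2391 - P = 5P - 1881, so P = 712 and Q = 1679.
Expenditure moves from 534×789 = 421326 to 712×1679 = 1195448; change = +774122.00.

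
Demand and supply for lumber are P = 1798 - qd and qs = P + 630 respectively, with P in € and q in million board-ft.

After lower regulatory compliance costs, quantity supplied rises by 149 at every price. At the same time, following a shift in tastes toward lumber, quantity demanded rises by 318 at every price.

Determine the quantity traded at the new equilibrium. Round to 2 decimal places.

1447.50

Solve the original market: 1798 - P = P + 630, hence P = 584 and q = 1214.
The shock moves the curves to qd = 2116 - P and qs = P + 779.
New equilibrium: 2116 - P = P + 779 ⇒ 1337 = 2P ⇒ P = 668.5, q = 1447.5.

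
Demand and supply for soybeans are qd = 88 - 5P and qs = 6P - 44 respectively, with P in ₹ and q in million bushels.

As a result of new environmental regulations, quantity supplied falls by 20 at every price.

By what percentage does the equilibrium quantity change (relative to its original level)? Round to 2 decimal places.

-32.47

Solve the original market: 88 - 5P = 6P - 44, hence P = 12 and q = 28.
The shock moves the curves to qd = 88 - 5P and qs = 6P - 64.
Equate the new curves: 88 - 5P = 6P - 64, giving 152 = 11P, P = 152/11 ≈ 13.8182, q = 208/11 ≈ 18.9091.
%Δq = (18.9091 − 28) / 28 × 100 = -32.47%.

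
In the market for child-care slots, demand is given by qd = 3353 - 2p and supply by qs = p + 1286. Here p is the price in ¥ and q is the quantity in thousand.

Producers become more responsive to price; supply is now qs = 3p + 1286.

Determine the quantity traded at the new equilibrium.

Original equilibrium: 3353 - 2p = p + 1286 gives 2067 = 3p, so p = 689 and q = 1975.
The new curves are qd = 3353 - 2p (demand) and qs = 3p + 1286 (supply).
New equilibrium: 3353 - 2p = 3p + 1286 ⇒ 2067 = 5p ⇒ p = 413.4, q = 2526.2.

2526.2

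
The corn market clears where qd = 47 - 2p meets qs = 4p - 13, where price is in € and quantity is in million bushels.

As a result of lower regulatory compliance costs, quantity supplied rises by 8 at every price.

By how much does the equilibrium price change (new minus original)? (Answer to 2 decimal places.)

-1.33

Solve the original market: 47 - 2p = 4p - 13, hence p = 10 and q = 27.
After the shift, demand is qd = 47 - 2p and supply is qs = 4p - 5.
New equilibrium: 47 - 2p = 4p - 5 ⇒ 52 = 6p ⇒ p = 26/3 ≈ 8.6667, q = 89/3 ≈ 29.6667.
Δp = 8.6667 − 10 = -1.33.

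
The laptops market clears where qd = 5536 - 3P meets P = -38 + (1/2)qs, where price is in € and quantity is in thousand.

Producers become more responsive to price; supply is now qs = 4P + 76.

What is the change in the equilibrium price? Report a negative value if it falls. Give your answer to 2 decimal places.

-312.00

Original equilibrium: 5536 - 3P = 2P + 76 gives 5460 = 5P, so P = 1092 and q = 2260.
The new curves are qd = 5536 - 3P (demand) and qs = 4P + 76 (supply).
New equilibrium: 5536 - 3P = 4P + 76 ⇒ 5460 = 7P ⇒ P = 780, q = 3196.
ΔP = 780 − 1092 = -312.00.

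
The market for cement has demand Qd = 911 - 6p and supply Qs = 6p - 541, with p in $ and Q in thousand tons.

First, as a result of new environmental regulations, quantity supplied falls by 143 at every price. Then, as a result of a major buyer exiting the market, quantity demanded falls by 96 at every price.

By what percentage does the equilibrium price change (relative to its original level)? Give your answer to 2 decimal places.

Original equilibrium: 911 - 6p = 6p - 541 gives 1452 = 12p, so p = 121 and Q = 185.
The shock moves the curves to Qd = 815 - 6p and Qs = 6p - 684.
Clearing the new market: 815 - 6p = 6p - 684, so p = 1499/12 ≈ 124.9167 and Q = 65.5.
%Δp = (124.9167 − 121) / 121 × 100 = +3.24%.

+3.24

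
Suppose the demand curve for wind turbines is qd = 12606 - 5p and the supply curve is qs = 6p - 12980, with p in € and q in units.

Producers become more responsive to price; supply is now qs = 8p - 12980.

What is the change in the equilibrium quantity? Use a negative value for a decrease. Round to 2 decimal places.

+1789.23

Original equilibrium: 12606 - 5p = 6p - 12980 gives 25586 = 11p, so p = 2326 and q = 976.
With the change applied: demand qd = 12606 - 5p, supply qs = 8p - 12980.
Clearing the new market: 12606 - 5p = 8p - 12980, so p = 25586/13 ≈ 1968.1538 and q = 35948/13 ≈ 2765.2308.
Δq = 2765.2308 − 976 = +1789.23.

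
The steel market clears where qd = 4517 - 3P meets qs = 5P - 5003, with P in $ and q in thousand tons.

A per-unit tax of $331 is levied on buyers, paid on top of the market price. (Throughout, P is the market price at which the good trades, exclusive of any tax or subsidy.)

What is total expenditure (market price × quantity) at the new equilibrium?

347874.953125

Before the shock: 4517 - 3P = 5P - 5003 ⇒ 9520 = 8P ⇒ P = 1190, q = 947.
Since buyers pay the price plus the tax, the effective demand curve becomes qd = 3524 - 3P.
Equate the new curves: 3524 - 3P = 5P - 5003, giving 8527 = 8P, P = 1065.875, q = 326.375.
New expenditure = 1065.875 × 326.375 = 347874.953125.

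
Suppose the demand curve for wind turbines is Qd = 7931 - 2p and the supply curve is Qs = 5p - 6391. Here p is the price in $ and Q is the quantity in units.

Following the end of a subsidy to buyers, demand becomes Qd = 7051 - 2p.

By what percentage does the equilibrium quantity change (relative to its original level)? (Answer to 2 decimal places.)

-16.37

Solve the original market: 7931 - 2p = 5p - 6391, hence p = 2046 and Q = 3839.
After the shift, demand is Qd = 7051 - 2p and supply is Qs = 5p - 6391.
Setting them equal: 7051 - 2p = 5p - 6391 → 13442 = 7p, so p = 13442/7 ≈ 1920.2857 and Q = 22473/7 ≈ 3210.4286.
%ΔQ = (3210.4286 − 3839) / 3839 × 100 = -16.37%.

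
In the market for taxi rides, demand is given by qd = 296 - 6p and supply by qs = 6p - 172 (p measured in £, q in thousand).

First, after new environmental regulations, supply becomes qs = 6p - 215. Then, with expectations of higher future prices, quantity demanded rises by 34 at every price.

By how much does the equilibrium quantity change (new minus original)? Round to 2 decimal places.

-4.50

Initially, 296 - 6p = 6p - 172, so 468 = 12p and p = 39, q = 62.
The shock moves the curves to qd = 330 - 6p and qs = 6p - 215.
New equilibrium: 330 - 6p = 6p - 215 ⇒ 545 = 12p ⇒ p = 545/12 ≈ 45.4167, q = 57.5.
Δq = 57.5 − 62 = -4.50.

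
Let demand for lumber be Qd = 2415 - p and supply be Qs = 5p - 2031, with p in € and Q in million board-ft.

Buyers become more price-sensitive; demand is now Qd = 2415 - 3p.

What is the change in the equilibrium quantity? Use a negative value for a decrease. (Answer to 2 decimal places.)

Initially, 2415 - p = 5p - 2031, so 4446 = 6p and p = 741, Q = 1674.
With the change applied: demand Qd = 2415 - 3p, supply Qs = 5p - 2031.
Clearing the new market: 2415 - 3p = 5p - 2031, so p = 555.75 and Q = 747.75.
ΔQ = 747.75 − 1674 = -926.25.

-926.25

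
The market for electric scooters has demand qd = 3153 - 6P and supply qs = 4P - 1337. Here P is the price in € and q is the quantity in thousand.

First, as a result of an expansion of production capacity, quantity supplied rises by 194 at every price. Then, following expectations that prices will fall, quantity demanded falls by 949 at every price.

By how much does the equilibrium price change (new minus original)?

Before the shock: 3153 - 6P = 4P - 1337 ⇒ 4490 = 10P ⇒ P = 449, q = 459.
After the shift, demand is qd = 2204 - 6P and supply is qs = 4P - 1143.
Setting them equal: 2204 - 6P = 4P - 1143 → 3347 = 10P, so P = 334.7 and q = 195.8.
ΔP = 334.7 − 449 = -114.3.

-114.3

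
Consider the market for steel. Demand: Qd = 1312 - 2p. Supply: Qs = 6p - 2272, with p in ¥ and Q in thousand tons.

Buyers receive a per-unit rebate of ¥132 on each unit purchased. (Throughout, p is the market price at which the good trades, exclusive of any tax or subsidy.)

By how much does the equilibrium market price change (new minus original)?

Initially, 1312 - 2p = 6p - 2272, so 3584 = 8p and p = 448, Q = 416.
Since buyers' out-of-pocket price is the market price minus the rebate, the effective demand curve becomes Qd = 1576 - 2p.
Equate the new curves: 1576 - 2p = 6p - 2272, giving 3848 = 8p, p = 481, Q = 614.
Δp = 481 − 448 = +33.

+33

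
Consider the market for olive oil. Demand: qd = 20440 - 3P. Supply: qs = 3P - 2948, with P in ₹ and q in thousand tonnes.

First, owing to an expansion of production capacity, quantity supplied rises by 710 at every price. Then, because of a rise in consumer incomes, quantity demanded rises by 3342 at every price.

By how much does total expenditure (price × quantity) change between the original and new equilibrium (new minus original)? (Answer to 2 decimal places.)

+12622665.33

Solve the original market: 20440 - 3P = 3P - 2948, hence P = 3898 and q = 8746.
The shock moves the curves to qd = 23782 - 3P and qs = 3P - 2238.
New equilibrium: 23782 - 3P = 3P - 2238 ⇒ 26020 = 6P ⇒ P = 13010/3 ≈ 4336.6667, q = 10772.
Expenditure moves from 3898×8746 = 34091908 to 4336.6667×10772 = 46714573.3333; change = +12622665.33.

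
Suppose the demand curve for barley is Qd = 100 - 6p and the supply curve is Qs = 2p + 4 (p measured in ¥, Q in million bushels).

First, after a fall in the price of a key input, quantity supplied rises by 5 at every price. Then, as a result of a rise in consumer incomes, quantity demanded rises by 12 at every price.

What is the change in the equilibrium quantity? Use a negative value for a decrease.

Solve the original market: 100 - 6p = 2p + 4, hence p = 12 and Q = 28.
With the change applied: demand Qd = 112 - 6p, supply Qs = 2p + 9.
Setting them equal: 112 - 6p = 2p + 9 → 103 = 8p, so p = 12.875 and Q = 34.75.
ΔQ = 34.75 − 28 = +6.75.

+6.75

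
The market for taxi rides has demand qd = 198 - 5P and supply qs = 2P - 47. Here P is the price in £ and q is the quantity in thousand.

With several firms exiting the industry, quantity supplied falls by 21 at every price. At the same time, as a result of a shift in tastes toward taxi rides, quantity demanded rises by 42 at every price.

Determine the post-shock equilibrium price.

44

Solve the original market: 198 - 5P = 2P - 47, hence P = 35 and q = 23.
With the change applied: demand qd = 240 - 5P, supply qs = 2P - 68.
Clearing the new market: 240 - 5P = 2P - 68, so P = 44 and q = 20.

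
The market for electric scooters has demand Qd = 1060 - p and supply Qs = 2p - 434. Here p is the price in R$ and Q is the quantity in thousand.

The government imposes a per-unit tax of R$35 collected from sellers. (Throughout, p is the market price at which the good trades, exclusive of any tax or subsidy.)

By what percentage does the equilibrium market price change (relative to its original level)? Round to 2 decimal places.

Before the shock: 1060 - p = 2p - 434 ⇒ 1494 = 3p ⇒ p = 498, Q = 562.
Since sellers keep the price net of the tax, the effective supply curve becomes Qs = 2p - 504.
New equilibrium: 1060 - p = 2p - 504 ⇒ 1564 = 3p ⇒ p = 1564/3 ≈ 521.3333, Q = 1616/3 ≈ 538.6667.
%Δp = (521.3333 − 498) / 498 × 100 = +4.69%.

+4.69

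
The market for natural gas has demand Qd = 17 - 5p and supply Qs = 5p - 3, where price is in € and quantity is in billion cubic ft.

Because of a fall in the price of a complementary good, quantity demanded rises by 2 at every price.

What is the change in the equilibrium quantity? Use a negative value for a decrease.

Original equilibrium: 17 - 5p = 5p - 3 gives 20 = 10p, so p = 2 and Q = 7.
The shock moves the curves to Qd = 19 - 5p and Qs = 5p - 3.
Setting them equal: 19 - 5p = 5p - 3 → 22 = 10p, so p = 2.2 and Q = 8.
ΔQ = 8 − 7 = +1.

+1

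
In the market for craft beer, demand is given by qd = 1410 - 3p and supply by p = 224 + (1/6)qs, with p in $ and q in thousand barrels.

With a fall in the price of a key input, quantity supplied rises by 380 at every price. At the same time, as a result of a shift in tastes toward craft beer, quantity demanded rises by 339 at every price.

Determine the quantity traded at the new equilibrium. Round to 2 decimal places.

Before the shock: 1410 - 3p = 6p - 1344 ⇒ 2754 = 9p ⇒ p = 306, q = 492.
The shock moves the curves to qd = 1749 - 3p and qs = 6p - 964.
New equilibrium: 1749 - 3p = 6p - 964 ⇒ 2713 = 9p ⇒ p = 2713/9 ≈ 301.4444, q = 2534/3 ≈ 844.6667.

844.67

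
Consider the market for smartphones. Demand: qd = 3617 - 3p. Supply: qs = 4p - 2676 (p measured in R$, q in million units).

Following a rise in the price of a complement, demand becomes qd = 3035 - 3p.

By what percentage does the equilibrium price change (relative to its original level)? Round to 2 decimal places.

Before the shock: 3617 - 3p = 4p - 2676 ⇒ 6293 = 7p ⇒ p = 899, q = 920.
The shock moves the curves to qd = 3035 - 3p and qs = 4p - 2676.
Setting them equal: 3035 - 3p = 4p - 2676 → 5711 = 7p, so p = 5711/7 ≈ 815.8571 and q = 4112/7 ≈ 587.4286.
%Δp = (815.8571 − 899) / 899 × 100 = -9.25%.

-9.25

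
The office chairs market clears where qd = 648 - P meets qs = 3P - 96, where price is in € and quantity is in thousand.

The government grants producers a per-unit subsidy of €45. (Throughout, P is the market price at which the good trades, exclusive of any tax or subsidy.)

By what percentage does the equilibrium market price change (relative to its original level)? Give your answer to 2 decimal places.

-18.15

Solve the original market: 648 - P = 3P - 96, hence P = 186 and q = 462.
Since sellers receive the price plus the subsidy, the effective supply curve becomes qs = 3P + 39.
New equilibrium: 648 - P = 3P + 39 ⇒ 609 = 4P ⇒ P = 152.25, q = 495.75.
%ΔP = (152.25 − 186) / 186 × 100 = -18.15%.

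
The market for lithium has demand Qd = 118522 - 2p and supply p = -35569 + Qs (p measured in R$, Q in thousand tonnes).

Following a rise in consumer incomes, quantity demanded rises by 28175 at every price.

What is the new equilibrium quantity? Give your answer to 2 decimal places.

72611.67

Before the shock: 118522 - 2p = p + 35569 ⇒ 82953 = 3p ⇒ p = 27651, Q = 63220.
The new curves are Qd = 146697 - 2p (demand) and Qs = p + 35569 (supply).
Clearing the new market: 146697 - 2p = p + 35569, so p = 111128/3 ≈ 37042.6667 and Q = 217835/3 ≈ 72611.6667.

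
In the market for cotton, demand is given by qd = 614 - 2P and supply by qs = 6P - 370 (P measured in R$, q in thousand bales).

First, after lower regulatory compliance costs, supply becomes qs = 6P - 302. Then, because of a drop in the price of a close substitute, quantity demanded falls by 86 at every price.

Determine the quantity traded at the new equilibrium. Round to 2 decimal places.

Original equilibrium: 614 - 2P = 6P - 370 gives 984 = 8P, so P = 123 and q = 368.
After the shift, demand is qd = 528 - 2P and supply is qs = 6P - 302.
Setting them equal: 528 - 2P = 6P - 302 → 830 = 8P, so P = 103.75 and q = 320.5.

320.50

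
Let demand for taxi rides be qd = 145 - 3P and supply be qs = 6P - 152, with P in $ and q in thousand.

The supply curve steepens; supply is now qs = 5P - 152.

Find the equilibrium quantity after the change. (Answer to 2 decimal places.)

Before the shock: 145 - 3P = 6P - 152 ⇒ 297 = 9P ⇒ P = 33, q = 46.
With the change applied: demand qd = 145 - 3P, supply qs = 5P - 152.
Equate the new curves: 145 - 3P = 5P - 152, giving 297 = 8P, P = 37.125, q = 33.625.

33.63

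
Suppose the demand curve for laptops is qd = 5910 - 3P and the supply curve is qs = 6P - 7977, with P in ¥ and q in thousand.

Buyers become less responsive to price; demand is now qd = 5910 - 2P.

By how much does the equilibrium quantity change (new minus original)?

Initially, 5910 - 3P = 6P - 7977, so 13887 = 9P and P = 1543, q = 1281.
With the change applied: demand qd = 5910 - 2P, supply qs = 6P - 7977.
Equate the new curves: 5910 - 2P = 6P - 7977, giving 13887 = 8P, P = 1735.875, q = 2438.25.
Δq = 2438.25 − 1281 = +1157.25.

+1157.25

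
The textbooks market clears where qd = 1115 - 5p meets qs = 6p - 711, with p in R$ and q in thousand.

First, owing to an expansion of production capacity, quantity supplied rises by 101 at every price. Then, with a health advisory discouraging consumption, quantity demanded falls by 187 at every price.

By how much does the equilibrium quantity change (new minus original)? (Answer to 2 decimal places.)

Before the shock: 1115 - 5p = 6p - 711 ⇒ 1826 = 11p ⇒ p = 166, q = 285.
With the change applied: demand qd = 928 - 5p, supply qs = 6p - 610.
New equilibrium: 928 - 5p = 6p - 610 ⇒ 1538 = 11p ⇒ p = 1538/11 ≈ 139.8182, q = 2518/11 ≈ 228.9091.
Δq = 228.9091 − 285 = -56.09.

-56.09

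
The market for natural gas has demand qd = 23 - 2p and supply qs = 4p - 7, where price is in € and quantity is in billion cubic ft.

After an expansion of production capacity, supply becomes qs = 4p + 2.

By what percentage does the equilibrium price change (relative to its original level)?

-30

Solve the original market: 23 - 2p = 4p - 7, hence p = 5 and q = 13.
The new curves are qd = 23 - 2p (demand) and qs = 4p + 2 (supply).
Equate the new curves: 23 - 2p = 4p + 2, giving 21 = 6p, p = 3.5, q = 16.
%Δp = (3.5 − 5) / 5 × 100 = -30%.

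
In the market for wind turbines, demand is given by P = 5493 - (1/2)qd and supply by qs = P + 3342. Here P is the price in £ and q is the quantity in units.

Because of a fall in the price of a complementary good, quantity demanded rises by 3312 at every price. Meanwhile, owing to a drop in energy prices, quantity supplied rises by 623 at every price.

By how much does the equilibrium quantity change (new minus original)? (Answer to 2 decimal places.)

+1519.33

Solve the original market: 10986 - 2P = P + 3342, hence P = 2548 and q = 5890.
With the change applied: demand qd = 14298 - 2P, supply qs = P + 3965.
New equilibrium: 14298 - 2P = P + 3965 ⇒ 10333 = 3P ⇒ P = 10333/3 ≈ 3444.3333, q = 22228/3 ≈ 7409.3333.
Δq = 7409.3333 − 5890 = +1519.33.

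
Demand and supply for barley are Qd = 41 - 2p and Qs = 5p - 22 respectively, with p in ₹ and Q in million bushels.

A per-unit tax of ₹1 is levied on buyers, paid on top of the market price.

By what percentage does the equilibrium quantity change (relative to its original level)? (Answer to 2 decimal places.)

-6.21

Initially, 41 - 2p = 5p - 22, so 63 = 7p and p = 9, Q = 23.
Since buyers pay the price plus the tax, the effective demand curve becomes Qd = 39 - 2p.
New equilibrium: 39 - 2p = 5p - 22 ⇒ 61 = 7p ⇒ p = 61/7 ≈ 8.7143, Q = 151/7 ≈ 21.5714.
%ΔQ = (21.5714 − 23) / 23 × 100 = -6.21%.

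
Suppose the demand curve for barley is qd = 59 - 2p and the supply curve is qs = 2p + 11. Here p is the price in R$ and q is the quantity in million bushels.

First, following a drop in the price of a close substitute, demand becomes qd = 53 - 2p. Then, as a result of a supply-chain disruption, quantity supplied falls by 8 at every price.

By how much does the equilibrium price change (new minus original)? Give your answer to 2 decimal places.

Initially, 59 - 2p = 2p + 11, so 48 = 4p and p = 12, q = 35.
With the change applied: demand qd = 53 - 2p, supply qs = 2p + 3.
Equate the new curves: 53 - 2p = 2p + 3, giving 50 = 4p, p = 12.5, q = 28.
Δp = 12.5 − 12 = +0.50.

+0.50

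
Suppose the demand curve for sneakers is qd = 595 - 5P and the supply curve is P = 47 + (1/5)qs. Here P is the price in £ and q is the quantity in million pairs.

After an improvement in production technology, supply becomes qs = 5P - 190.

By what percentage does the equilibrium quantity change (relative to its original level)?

Original equilibrium: 595 - 5P = 5P - 235 gives 830 = 10P, so P = 83 and q = 180.
The shock moves the curves to qd = 595 - 5P and qs = 5P - 190.
Setting them equal: 595 - 5P = 5P - 190 → 785 = 10P, so P = 78.5 and q = 202.5.
%Δq = (202.5 − 180) / 180 × 100 = +12.5%.

+12.5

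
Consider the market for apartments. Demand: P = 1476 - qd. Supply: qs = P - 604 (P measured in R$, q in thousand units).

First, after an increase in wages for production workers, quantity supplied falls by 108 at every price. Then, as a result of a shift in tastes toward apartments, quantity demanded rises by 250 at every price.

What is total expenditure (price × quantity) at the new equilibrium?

618033

Original equilibrium: 1476 - P = P - 604 gives 2080 = 2P, so P = 1040 and q = 436.
The new curves are qd = 1726 - P (demand) and qs = P - 712 (supply).
Equate the new curves: 1726 - P = P - 712, giving 2438 = 2P, P = 1219, q = 507.
New expenditure = 1219 × 507 = 618033.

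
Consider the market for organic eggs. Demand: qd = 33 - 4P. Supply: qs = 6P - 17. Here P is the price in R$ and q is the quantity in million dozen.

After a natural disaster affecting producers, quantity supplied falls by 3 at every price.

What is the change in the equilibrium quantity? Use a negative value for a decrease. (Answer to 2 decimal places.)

Solve the original market: 33 - 4P = 6P - 17, hence P = 5 and q = 13.
After the shift, demand is qd = 33 - 4P and supply is qs = 6P - 20.
New equilibrium: 33 - 4P = 6P - 20 ⇒ 53 = 10P ⇒ P = 5.3, q = 11.8.
Δq = 11.8 − 13 = -1.20.

-1.20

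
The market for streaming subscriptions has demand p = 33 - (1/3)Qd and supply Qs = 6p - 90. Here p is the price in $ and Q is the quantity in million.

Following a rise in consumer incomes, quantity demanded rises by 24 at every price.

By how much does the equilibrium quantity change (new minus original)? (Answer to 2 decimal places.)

+16.00

Before the shock: 99 - 3p = 6p - 90 ⇒ 189 = 9p ⇒ p = 21, Q = 36.
After the shift, demand is Qd = 123 - 3p and supply is Qs = 6p - 90.
Clearing the new market: 123 - 3p = 6p - 90, so p = 71/3 ≈ 23.6667 and Q = 52.
ΔQ = 52 − 36 = +16.00.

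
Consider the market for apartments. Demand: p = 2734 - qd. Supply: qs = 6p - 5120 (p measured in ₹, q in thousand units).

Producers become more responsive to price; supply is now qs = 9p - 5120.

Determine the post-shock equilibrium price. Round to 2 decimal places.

785.40

Initially, 2734 - p = 6p - 5120, so 7854 = 7p and p = 1122, q = 1612.
The new curves are qd = 2734 - p (demand) and qs = 9p - 5120 (supply).
Setting them equal: 2734 - p = 9p - 5120 → 7854 = 10p, so p = 785.4 and q = 1948.6.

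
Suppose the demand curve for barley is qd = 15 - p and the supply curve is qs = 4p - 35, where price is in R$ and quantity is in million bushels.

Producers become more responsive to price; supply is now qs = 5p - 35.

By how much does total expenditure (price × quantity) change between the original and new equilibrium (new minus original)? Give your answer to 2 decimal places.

+5.56

Initially, 15 - p = 4p - 35, so 50 = 5p and p = 10, q = 5.
The shock moves the curves to qd = 15 - p and qs = 5p - 35.
New equilibrium: 15 - p = 5p - 35 ⇒ 50 = 6p ⇒ p = 25/3 ≈ 8.3333, q = 20/3 ≈ 6.6667.
Expenditure moves from 10×5 = 50 to 8.3333×6.6667 = 55.5556; change = +5.56.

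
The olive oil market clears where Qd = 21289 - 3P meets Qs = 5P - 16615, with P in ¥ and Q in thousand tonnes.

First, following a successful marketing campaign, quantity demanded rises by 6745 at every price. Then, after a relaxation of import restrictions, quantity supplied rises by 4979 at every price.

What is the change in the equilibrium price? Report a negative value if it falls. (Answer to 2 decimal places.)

+220.75

Before the shock: 21289 - 3P = 5P - 16615 ⇒ 37904 = 8P ⇒ P = 4738, Q = 7075.
With the change applied: demand Qd = 28034 - 3P, supply Qs = 5P - 11636.
Clearing the new market: 28034 - 3P = 5P - 11636, so P = 4958.75 and Q = 13157.75.
ΔP = 4958.75 − 4738 = +220.75.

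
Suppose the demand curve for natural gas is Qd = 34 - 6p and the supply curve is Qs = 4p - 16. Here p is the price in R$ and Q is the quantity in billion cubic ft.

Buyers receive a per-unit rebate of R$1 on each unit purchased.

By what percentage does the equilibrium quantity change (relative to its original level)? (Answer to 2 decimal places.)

Original equilibrium: 34 - 6p = 4p - 16 gives 50 = 10p, so p = 5 and Q = 4.
Since buyers' out-of-pocket price is the market price minus the rebate, the effective demand curve becomes Qd = 40 - 6p.
New equilibrium: 40 - 6p = 4p - 16 ⇒ 56 = 10p ⇒ p = 5.6, Q = 6.4.
%ΔQ = (6.4 − 4) / 4 × 100 = +60.00%.

+60.00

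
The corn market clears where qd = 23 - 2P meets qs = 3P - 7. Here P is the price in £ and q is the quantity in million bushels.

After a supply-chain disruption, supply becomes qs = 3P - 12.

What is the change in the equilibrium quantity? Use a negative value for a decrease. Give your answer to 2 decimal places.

-2.00

Original equilibrium: 23 - 2P = 3P - 7 gives 30 = 5P, so P = 6 and q = 11.
The shock moves the curves to qd = 23 - 2P and qs = 3P - 12.
Clearing the new market: 23 - 2P = 3P - 12, so P = 7 and q = 9.
Δq = 9 − 11 = -2.00.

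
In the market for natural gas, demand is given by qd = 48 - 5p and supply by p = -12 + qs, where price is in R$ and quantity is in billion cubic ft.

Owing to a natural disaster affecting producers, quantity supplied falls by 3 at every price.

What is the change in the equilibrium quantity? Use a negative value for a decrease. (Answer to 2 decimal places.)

-2.50

Initially, 48 - 5p = p + 12, so 36 = 6p and p = 6, q = 18.
With the change applied: demand qd = 48 - 5p, supply qs = p + 9.
Clearing the new market: 48 - 5p = p + 9, so p = 6.5 and q = 15.5.
Δq = 15.5 − 18 = -2.50.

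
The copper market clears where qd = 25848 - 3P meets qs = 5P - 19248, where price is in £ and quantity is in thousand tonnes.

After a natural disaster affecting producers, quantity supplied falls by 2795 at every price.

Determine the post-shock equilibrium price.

5986.375

Initially, 25848 - 3P = 5P - 19248, so 45096 = 8P and P = 5637, q = 8937.
After the shift, demand is qd = 25848 - 3P and supply is qs = 5P - 22043.
New equilibrium: 25848 - 3P = 5P - 22043 ⇒ 47891 = 8P ⇒ P = 5986.375, q = 7888.875.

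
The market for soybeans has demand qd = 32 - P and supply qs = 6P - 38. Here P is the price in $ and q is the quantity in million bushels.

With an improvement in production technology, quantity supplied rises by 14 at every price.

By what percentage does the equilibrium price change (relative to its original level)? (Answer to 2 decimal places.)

Before the shock: 32 - P = 6P - 38 ⇒ 70 = 7P ⇒ P = 10, q = 22.
After the shift, demand is qd = 32 - P and supply is qs = 6P - 24.
Equate the new curves: 32 - P = 6P - 24, giving 56 = 7P, P = 8, q = 24.
%ΔP = (8 − 10) / 10 × 100 = -20.00%.

-20.00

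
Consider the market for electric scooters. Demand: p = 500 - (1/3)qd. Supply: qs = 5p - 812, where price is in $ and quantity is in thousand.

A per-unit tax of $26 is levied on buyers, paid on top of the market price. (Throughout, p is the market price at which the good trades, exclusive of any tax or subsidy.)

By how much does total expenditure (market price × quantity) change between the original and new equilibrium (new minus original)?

-19785.1875

Original equilibrium: 1500 - 3p = 5p - 812 gives 2312 = 8p, so p = 289 and q = 633.
Since buyers pay the price plus the tax, the effective demand curve becomes qd = 1422 - 3p.
New equilibrium: 1422 - 3p = 5p - 812 ⇒ 2234 = 8p ⇒ p = 279.25, q = 584.25.
Expenditure moves from 289×633 = 182937 to 279.25×584.25 = 163151.8125; change = -19785.1875.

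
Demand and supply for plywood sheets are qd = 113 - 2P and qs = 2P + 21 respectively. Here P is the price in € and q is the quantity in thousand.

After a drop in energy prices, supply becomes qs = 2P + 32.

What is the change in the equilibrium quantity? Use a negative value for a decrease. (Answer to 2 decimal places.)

Initially, 113 - 2P = 2P + 21, so 92 = 4P and P = 23, q = 67.
The new curves are qd = 113 - 2P (demand) and qs = 2P + 32 (supply).
New equilibrium: 113 - 2P = 2P + 32 ⇒ 81 = 4P ⇒ P = 20.25, q = 72.5.
Δq = 72.5 − 67 = +5.50.

+5.50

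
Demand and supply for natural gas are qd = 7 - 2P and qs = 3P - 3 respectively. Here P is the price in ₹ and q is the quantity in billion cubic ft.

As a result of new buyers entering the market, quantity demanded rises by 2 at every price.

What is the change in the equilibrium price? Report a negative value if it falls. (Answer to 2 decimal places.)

+0.40

Solve the original market: 7 - 2P = 3P - 3, hence P = 2 and q = 3.
After the shift, demand is qd = 9 - 2P and supply is qs = 3P - 3.
New equilibrium: 9 - 2P = 3P - 3 ⇒ 12 = 5P ⇒ P = 2.4, q = 4.2.
ΔP = 2.4 − 2 = +0.40.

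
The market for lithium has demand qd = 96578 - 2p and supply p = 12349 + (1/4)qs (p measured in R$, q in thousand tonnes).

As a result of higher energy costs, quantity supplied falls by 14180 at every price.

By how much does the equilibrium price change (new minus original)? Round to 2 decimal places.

+2363.33

Solve the original market: 96578 - 2p = 4p - 49396, hence p = 24329 and q = 47920.
The shock moves the curves to qd = 96578 - 2p and qs = 4p - 63576.
Setting them equal: 96578 - 2p = 4p - 63576 → 160154 = 6p, so p = 80077/3 ≈ 26692.3333 and q = 129580/3 ≈ 43193.3333.
Δp = 26692.3333 − 24329 = +2363.33.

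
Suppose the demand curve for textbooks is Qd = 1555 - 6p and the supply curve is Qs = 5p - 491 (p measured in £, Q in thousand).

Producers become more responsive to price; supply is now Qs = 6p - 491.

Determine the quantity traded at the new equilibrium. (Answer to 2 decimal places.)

532.00

Initially, 1555 - 6p = 5p - 491, so 2046 = 11p and p = 186, Q = 439.
The new curves are Qd = 1555 - 6p (demand) and Qs = 6p - 491 (supply).
Clearing the new market: 1555 - 6p = 6p - 491, so p = 170.5 and Q = 532.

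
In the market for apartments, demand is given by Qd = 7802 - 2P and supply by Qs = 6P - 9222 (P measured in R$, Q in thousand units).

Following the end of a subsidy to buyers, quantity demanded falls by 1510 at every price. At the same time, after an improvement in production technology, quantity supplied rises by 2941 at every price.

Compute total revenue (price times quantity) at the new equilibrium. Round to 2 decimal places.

Original equilibrium: 7802 - 2P = 6P - 9222 gives 17024 = 8P, so P = 2128 and Q = 3546.
With the change applied: demand Qd = 6292 - 2P, supply Qs = 6P - 6281.
New equilibrium: 6292 - 2P = 6P - 6281 ⇒ 12573 = 8P ⇒ P = 1571.625, Q = 3148.75.
New expenditure = 1571.625 × 3148.75 = 4948654.22.

4948654.22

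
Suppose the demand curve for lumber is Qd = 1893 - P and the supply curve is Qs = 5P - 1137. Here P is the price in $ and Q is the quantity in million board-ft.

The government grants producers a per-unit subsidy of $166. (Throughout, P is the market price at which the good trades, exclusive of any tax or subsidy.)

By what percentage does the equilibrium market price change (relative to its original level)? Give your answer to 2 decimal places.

-27.39

Solve the original market: 1893 - P = 5P - 1137, hence P = 505 and Q = 1388.
Since sellers receive the price plus the subsidy, the effective supply curve becomes Qs = 5P - 307.
Setting them equal: 1893 - P = 5P - 307 → 2200 = 6P, so P = 1100/3 ≈ 366.6667 and Q = 4579/3 ≈ 1526.3333.
%ΔP = (366.6667 − 505) / 505 × 100 = -27.39%.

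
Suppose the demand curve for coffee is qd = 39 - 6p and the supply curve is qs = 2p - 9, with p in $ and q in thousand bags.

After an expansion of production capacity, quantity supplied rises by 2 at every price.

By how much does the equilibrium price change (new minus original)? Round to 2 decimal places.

Original equilibrium: 39 - 6p = 2p - 9 gives 48 = 8p, so p = 6 and q = 3.
With the change applied: demand qd = 39 - 6p, supply qs = 2p - 7.
Equate the new curves: 39 - 6p = 2p - 7, giving 46 = 8p, p = 5.75, q = 4.5.
Δp = 5.75 − 6 = -0.25.

-0.25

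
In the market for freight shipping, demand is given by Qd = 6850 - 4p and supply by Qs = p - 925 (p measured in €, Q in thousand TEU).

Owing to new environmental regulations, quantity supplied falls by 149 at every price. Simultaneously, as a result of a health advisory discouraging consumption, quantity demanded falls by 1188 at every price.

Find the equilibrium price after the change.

1347.2

Original equilibrium: 6850 - 4p = p - 925 gives 7775 = 5p, so p = 1555 and Q = 630.
After the shift, demand is Qd = 5662 - 4p and supply is Qs = p - 1074.
Setting them equal: 5662 - 4p = p - 1074 → 6736 = 5p, so p = 1347.2 and Q = 273.2.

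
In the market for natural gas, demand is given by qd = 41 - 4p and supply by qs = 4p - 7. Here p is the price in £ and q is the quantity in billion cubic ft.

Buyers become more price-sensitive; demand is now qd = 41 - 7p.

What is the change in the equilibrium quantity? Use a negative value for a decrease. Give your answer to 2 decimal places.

Original equilibrium: 41 - 4p = 4p - 7 gives 48 = 8p, so p = 6 and q = 17.
The new curves are qd = 41 - 7p (demand) and qs = 4p - 7 (supply).
New equilibrium: 41 - 7p = 4p - 7 ⇒ 48 = 11p ⇒ p = 48/11 ≈ 4.3636, q = 115/11 ≈ 10.4545.
Δq = 10.4545 − 17 = -6.55.

-6.55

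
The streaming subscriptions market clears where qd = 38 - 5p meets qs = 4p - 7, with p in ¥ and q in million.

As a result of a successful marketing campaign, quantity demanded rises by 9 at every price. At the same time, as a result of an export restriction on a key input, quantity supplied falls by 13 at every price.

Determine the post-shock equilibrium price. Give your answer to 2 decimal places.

Solve the original market: 38 - 5p = 4p - 7, hence p = 5 and q = 13.
The shock moves the curves to qd = 47 - 5p and qs = 4p - 20.
New equilibrium: 47 - 5p = 4p - 20 ⇒ 67 = 9p ⇒ p = 67/9 ≈ 7.4444, q = 88/9 ≈ 9.7778.

7.44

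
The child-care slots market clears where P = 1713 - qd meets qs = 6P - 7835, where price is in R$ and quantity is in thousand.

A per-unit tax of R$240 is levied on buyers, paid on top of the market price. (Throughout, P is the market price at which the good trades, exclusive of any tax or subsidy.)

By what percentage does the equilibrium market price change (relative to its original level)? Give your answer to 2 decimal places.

-2.51

Before the shock: 1713 - P = 6P - 7835 ⇒ 9548 = 7P ⇒ P = 1364, q = 349.
Since buyers pay the price plus the tax, the effective demand curve becomes qd = 1473 - P.
Clearing the new market: 1473 - P = 6P - 7835, so P = 9308/7 ≈ 1329.7143 and q = 1003/7 ≈ 143.2857.
%ΔP = (1329.7143 − 1364) / 1364 × 100 = -2.51%.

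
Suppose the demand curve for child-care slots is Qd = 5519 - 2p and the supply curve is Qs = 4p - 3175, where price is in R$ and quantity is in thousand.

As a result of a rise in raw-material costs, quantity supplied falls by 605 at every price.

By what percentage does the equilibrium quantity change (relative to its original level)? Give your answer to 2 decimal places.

-7.69

Before the shock: 5519 - 2p = 4p - 3175 ⇒ 8694 = 6p ⇒ p = 1449, Q = 2621.
With the change applied: demand Qd = 5519 - 2p, supply Qs = 4p - 3780.
Equate the new curves: 5519 - 2p = 4p - 3780, giving 9299 = 6p, p = 9299/6 ≈ 1549.8333, Q = 7258/3 ≈ 2419.3333.
%ΔQ = (2419.3333 − 2621) / 2621 × 100 = -7.69%.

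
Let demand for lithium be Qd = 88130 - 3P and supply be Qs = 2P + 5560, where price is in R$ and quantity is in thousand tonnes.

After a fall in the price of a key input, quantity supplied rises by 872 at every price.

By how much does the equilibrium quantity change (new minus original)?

Before the shock: 88130 - 3P = 2P + 5560 ⇒ 82570 = 5P ⇒ P = 16514, Q = 38588.
The shock moves the curves to Qd = 88130 - 3P and Qs = 2P + 6432.
Setting them equal: 88130 - 3P = 2P + 6432 → 81698 = 5P, so P = 16339.6 and Q = 39111.2.
ΔQ = 39111.2 − 38588 = +523.2.

+523.2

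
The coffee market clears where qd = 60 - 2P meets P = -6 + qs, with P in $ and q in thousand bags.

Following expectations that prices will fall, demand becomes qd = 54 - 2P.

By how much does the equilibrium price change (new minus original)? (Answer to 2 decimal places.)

-2.00

Solve the original market: 60 - 2P = P + 6, hence P = 18 and q = 24.
The new curves are qd = 54 - 2P (demand) and qs = P + 6 (supply).
Equate the new curves: 54 - 2P = P + 6, giving 48 = 3P, P = 16, q = 22.
ΔP = 16 − 18 = -2.00.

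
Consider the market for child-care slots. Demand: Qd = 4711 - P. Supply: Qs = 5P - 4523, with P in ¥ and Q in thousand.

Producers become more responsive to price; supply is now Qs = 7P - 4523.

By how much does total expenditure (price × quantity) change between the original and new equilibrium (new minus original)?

-776329.3125

Initially, 4711 - P = 5P - 4523, so 9234 = 6P and P = 1539, Q = 3172.
After the shift, demand is Qd = 4711 - P and supply is Qs = 7P - 4523.
Clearing the new market: 4711 - P = 7P - 4523, so P = 1154.25 and Q = 3556.75.
Expenditure moves from 1539×3172 = 4881708 to 1154.25×3556.75 = 4105378.6875; change = -776329.3125.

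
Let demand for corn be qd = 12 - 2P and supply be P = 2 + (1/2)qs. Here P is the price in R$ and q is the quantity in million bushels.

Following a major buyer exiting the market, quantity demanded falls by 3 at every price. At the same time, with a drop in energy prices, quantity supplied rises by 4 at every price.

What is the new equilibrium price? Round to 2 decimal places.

2.25

Before the shock: 12 - 2P = 2P - 4 ⇒ 16 = 4P ⇒ P = 4, q = 4.
With the change applied: demand qd = 9 - 2P, supply qs = 2P.
New equilibrium: 9 - 2P = 2P ⇒ 9 = 4P ⇒ P = 2.25, q = 4.5.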